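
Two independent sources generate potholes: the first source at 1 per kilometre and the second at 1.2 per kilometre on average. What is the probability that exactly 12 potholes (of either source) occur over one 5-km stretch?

0.1094

Independent Poisson processes superpose: combined rate λ = 1 + 1.2 = 2.2 per kilometre.
Over the interval, μ = 2.2 × 5 = 11 (a 5-km stretch = 5 kilometres).
P(N = 12) = e^(−11) · 11^12/12! ≈ 0.1094.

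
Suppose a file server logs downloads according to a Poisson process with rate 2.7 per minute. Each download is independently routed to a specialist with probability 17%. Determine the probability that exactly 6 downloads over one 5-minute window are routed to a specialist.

0.0204

Thinning: the downloads that are routed to a specialist themselves form a Poisson process with rate 0.17 × 2.7 = 0.459 per minute.
Over the interval, μ = 0.459 × 5 = 2.295 (a 5-minute window = 5 minutes).
P(N = 6) = e^(−2.295) · 2.295^6/6! ≈ 0.0204.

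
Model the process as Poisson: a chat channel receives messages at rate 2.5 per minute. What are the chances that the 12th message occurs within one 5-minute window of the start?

0.5942

Over the interval, μ = 2.5 × 5 = 12.5 (a 5-minute window = 5 minutes).
The 12th arrival falls in the interval iff at least 12 events occur there: P(S_12 ≤ t) = P(N ≥ 12) = 1 − P(N ≤ 11) ≈ 0.5942.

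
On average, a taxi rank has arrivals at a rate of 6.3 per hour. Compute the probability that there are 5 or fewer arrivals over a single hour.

0.3988

With mean μ = 6.3 per hour,
P(N ≤ 5) = Σ_{j=0}^{5} e^(−μ) μ^j/j! ≈ 0.3988.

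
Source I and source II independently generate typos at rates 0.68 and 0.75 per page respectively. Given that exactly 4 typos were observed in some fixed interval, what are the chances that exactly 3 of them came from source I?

0.2256

Given the total, each event is independently from source I with probability p = λ_I/(λ_I+λ_II) = 0.68/1.43 ≈ 0.4755.
So K ~ Binomial(4, 0.68/1.43): P(K = 3) = C(4,3) · (0.68/1.43)^3 · (0.75/1.43)^1 ≈ 0.2256.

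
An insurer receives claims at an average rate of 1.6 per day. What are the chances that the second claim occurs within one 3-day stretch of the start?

Over the interval, μ = 1.6 × 3 = 4.8 (a 3-day stretch = 3 days).
The second arrival falls in the interval iff at least 2 events occur there: P(S_2 ≤ t) = P(N ≥ 2) = 1 − P(N ≤ 1) ≈ 0.9523.

0.9523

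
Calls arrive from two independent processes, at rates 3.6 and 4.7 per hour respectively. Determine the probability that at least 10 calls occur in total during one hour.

Independent Poisson processes superpose: combined rate λ = 3.6 + 4.7 = 8.3 per hour.
So μ = 8.3.
P(N ≥ 10) = 1 − P(N ≤ 9) ≈ 0.3212.

0.3212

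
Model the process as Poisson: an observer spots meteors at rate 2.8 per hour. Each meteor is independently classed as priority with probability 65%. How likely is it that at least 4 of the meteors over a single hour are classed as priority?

Thinning: the meteors that are classed as priority themselves form a Poisson process with rate 0.65 × 2.8 = 1.82 per hour.
So μ = 1.82.
P(N ≥ 4) = 1 − P(N ≤ 3) ≈ 0.1119.

0.1119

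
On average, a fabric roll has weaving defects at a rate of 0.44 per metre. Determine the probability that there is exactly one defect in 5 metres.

0.2438

Over the interval, μ = 0.44 × 5 = 2.2 (5 metres).
P(N = 1) = e^(−μ) μ^1/1! = e^(−2.2) · 2.2^1/1 ≈ 0.2438.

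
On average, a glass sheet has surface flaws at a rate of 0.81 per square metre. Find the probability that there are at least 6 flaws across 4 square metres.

Over the interval, μ = 0.81 × 4 = 3.24 (4 square metres).
P(N ≥ 6) = 1 − P(N ≤ 5) = 1 − Σ_{j=0}^{5} e^(−μ) μ^j/j! ≈ 0.1100.

0.1100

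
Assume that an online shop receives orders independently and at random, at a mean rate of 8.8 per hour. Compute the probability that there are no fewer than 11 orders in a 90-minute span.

0.7651

Over the interval, μ = 8.8 × 1.5 = 13.2 (a 90-minute span = 1.5 hours).
P(N ≥ 11) = 1 − P(N ≤ 10) = 1 − Σ_{j=0}^{10} e^(−μ) μ^j/j! ≈ 0.7651.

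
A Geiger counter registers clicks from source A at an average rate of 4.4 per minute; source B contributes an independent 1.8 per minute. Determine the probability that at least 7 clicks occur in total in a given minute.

Independent Poisson processes superpose: combined rate λ = 4.4 + 1.8 = 6.2 per minute.
So μ = 6.2.
P(N ≥ 7) = 1 − P(N ≤ 6) ≈ 0.4258.

0.4258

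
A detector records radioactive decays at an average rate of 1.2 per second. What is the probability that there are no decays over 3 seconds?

0.0273

Over the interval, μ = 1.2 × 3 = 3.6 (3 seconds).
P(N = 0) = e^(−μ) μ^0/0! = e^(−3.6) · 3.6^0/1 ≈ 0.0273.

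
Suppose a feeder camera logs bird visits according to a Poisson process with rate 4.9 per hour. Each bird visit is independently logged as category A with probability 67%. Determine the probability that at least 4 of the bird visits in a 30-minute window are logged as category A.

Thinning: the bird visits that are logged as category A themselves form a Poisson process with rate 0.67 × 4.9 = 3.283 per hour.
Over the interval, μ = 3.283 × 0.5 = 1.6415 (a 30-minute window = 0.5 hours).
P(N ≥ 4) = 1 − P(N ≤ 3) ≈ 0.0846.

0.0846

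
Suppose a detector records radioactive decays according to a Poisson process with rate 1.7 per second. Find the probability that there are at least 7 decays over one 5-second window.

Over the interval, μ = 1.7 × 5 = 8.5 (a 5-second window = 5 seconds).
P(N ≥ 7) = 1 − P(N ≤ 6) = 1 − Σ_{j=0}^{6} e^(−μ) μ^j/j! ≈ 0.7438.

0.7438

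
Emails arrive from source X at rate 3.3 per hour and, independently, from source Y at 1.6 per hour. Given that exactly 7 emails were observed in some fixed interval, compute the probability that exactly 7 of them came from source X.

0.0628

Given the total, each event is independently from source X with probability p = λ_X/(λ_X+λ_Y) = 3.3/4.9 ≈ 0.6735.
So K ~ Binomial(7, 3.3/4.9): P(K = 7) = C(7,7) · (3.3/4.9)^7 · (1.6/4.9)^0 ≈ 0.0628.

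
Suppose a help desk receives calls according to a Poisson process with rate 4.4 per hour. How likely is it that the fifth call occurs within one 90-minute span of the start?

0.7873

Over the interval, μ = 4.4 × 1.5 = 6.6 (a 90-minute span = 1.5 hours).
The fifth arrival falls in the interval iff at least 5 events occur there: P(S_5 ≤ t) = P(N ≥ 5) = 1 − P(N ≤ 4) ≈ 0.7873.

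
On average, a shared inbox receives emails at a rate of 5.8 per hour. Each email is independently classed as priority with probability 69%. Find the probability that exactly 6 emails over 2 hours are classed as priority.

0.1220

Thinning: the emails that are classed as priority themselves form a Poisson process with rate 0.69 × 5.8 = 4.002 per hour.
Over the interval, μ = 4.002 × 2 = 8.004 (2 hours).
P(N = 6) = e^(−8.004) · 8.004^6/6! ≈ 0.1220.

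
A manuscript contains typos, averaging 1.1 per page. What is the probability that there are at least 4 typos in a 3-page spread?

0.4197

Over the interval, μ = 1.1 × 3 = 3.3 (a 3-page spread = 3 pages).
P(N ≥ 4) = 1 − P(N ≤ 3) = 1 − Σ_{j=0}^{3} e^(−μ) μ^j/j! ≈ 0.4197.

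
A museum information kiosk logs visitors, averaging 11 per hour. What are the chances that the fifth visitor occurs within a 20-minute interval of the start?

0.3064

Over the interval, μ = 11 × 1/3 ≈ 3.66667 (a 20-minute interval = 1/3 hours).
The fifth arrival falls in the interval iff at least 5 events occur there: P(S_5 ≤ t) = P(N ≥ 5) = 1 − P(N ≤ 4) ≈ 0.3064.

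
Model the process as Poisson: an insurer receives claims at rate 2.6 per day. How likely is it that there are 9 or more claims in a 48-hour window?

Over the interval, μ = 2.6 × 2 = 5.2 (a 48-hour window = 2 days).
P(N ≥ 9) = 1 − P(N ≤ 8) = 1 − Σ_{j=0}^{8} e^(−μ) μ^j/j! ≈ 0.0819.

0.0819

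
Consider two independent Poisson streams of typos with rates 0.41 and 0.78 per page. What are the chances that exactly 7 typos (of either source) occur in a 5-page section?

0.1365

Independent Poisson processes superpose: combined rate λ = 0.41 + 0.78 = 1.19 per page.
Over the interval, μ = 1.19 × 5 = 5.95 (a 5-page section = 5 pages).
P(N = 7) = e^(−5.95) · 5.95^7/7! ≈ 0.1365.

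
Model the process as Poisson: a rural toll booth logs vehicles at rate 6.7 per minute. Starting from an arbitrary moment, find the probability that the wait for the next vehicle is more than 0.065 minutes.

The wait for the next event is exponential with rate λ = 6.7 per minute.
P(T > 0.065) = e^(−λt) = e^(−6.7 × 0.065) = e^(−0.4355) ≈ 0.6469.

0.6469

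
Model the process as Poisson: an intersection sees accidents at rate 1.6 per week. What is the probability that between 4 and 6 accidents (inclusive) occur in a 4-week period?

Over the interval, μ = 1.6 × 4 = 6.4 (a 4-week period = 4 weeks).
P(4 ≤ N ≤ 6) = Σ_{j=4}^{6} e^(−6.4) · 6.4^j/j! ≈ 0.4234.

0.4234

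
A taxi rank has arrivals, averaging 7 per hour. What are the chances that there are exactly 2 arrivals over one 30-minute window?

Over the interval, μ = 7 × 0.5 = 3.5 (a 30-minute window = 0.5 hours).
P(N = 2) = e^(−μ) μ^2/2! = e^(−3.5) · 3.5^2/2 ≈ 0.1850.

0.1850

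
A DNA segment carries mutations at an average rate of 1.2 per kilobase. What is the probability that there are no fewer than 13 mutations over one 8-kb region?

0.1721

Over the interval, μ = 1.2 × 8 = 9.6 (an 8-kb region = 8 kilobases).
P(N ≥ 13) = 1 − P(N ≤ 12) = 1 − Σ_{j=0}^{12} e^(−μ) μ^j/j! ≈ 0.1721.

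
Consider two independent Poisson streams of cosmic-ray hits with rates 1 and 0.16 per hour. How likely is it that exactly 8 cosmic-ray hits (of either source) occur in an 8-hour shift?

0.1272

Independent Poisson processes superpose: combined rate λ = 1 + 0.16 = 1.16 per hour.
Over the interval, μ = 1.16 × 8 = 9.28 (an 8-hour shift = 8 hours).
P(N = 8) = e^(−9.28) · 9.28^8/8! ≈ 0.1272.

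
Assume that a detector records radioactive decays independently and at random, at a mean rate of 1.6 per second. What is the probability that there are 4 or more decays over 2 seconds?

Over the interval, μ = 1.6 × 2 = 3.2 (2 seconds).
P(N ≥ 4) = 1 − P(N ≤ 3) = 1 − Σ_{j=0}^{3} e^(−μ) μ^j/j! ≈ 0.3975.

0.3975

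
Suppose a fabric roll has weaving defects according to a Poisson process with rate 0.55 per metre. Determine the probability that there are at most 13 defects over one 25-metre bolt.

Over the interval, μ = 0.55 × 25 = 13.75 (a 25-metre bolt = 25 metres).
P(N ≤ 13) = Σ_{j=0}^{13} e^(−μ) μ^j/j! ≈ 0.4912.

0.4912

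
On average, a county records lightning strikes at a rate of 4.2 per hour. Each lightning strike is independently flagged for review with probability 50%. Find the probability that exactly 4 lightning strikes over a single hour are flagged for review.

0.0992

Thinning: the lightning strikes that are flagged for review themselves form a Poisson process with rate 0.5 × 4.2 = 2.1 per hour.
So μ = 2.1.
P(N = 4) = e^(−2.1) · 2.1^4/4! ≈ 0.0992.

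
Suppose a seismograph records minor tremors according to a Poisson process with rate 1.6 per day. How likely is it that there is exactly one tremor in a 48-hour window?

0.1304

Over the interval, μ = 1.6 × 2 = 3.2 (a 48-hour window = 2 days).
P(N = 1) = e^(−μ) μ^1/1! = e^(−3.2) · 3.2^1/1 ≈ 0.1304.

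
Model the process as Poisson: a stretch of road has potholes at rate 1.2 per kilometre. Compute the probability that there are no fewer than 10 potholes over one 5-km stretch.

0.0839

Over the interval, μ = 1.2 × 5 = 6 (a 5-km stretch = 5 kilometres).
P(N ≥ 10) = 1 − P(N ≤ 9) = 1 − Σ_{j=0}^{9} e^(−μ) μ^j/j! ≈ 0.0839.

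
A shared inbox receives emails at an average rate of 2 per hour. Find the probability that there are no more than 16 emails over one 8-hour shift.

Over the interval, μ = 2 × 8 = 16 (an 8-hour shift = 8 hours).
P(N ≤ 16) = Σ_{j=0}^{16} e^(−μ) μ^j/j! ≈ 0.5660.

0.5660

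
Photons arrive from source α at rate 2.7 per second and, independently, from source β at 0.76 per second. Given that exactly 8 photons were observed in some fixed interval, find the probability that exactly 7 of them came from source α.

Given the total, each event is independently from source α with probability p = λ_α/(λ_α+λ_β) = 2.7/3.46 ≈ 0.7803.
So K ~ Binomial(8, 2.7/3.46): P(K = 7) = C(8,7) · (2.7/3.46)^7 · (0.76/3.46)^1 ≈ 0.3096.

0.3096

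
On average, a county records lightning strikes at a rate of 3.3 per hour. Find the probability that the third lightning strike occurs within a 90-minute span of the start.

Over the interval, μ = 3.3 × 1.5 = 4.95 (a 90-minute span = 1.5 hours).
The third arrival falls in the interval iff at least 3 events occur there: P(S_3 ≤ t) = P(N ≥ 3) = 1 − P(N ≤ 2) ≈ 0.8711.

0.8711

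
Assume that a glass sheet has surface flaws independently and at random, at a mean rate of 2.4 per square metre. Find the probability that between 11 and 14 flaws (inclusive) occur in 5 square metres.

0.4248

Over the interval, μ = 2.4 × 5 = 12 (5 square metres).
P(11 ≤ N ≤ 14) = Σ_{j=11}^{14} e^(−12) · 12^j/j! ≈ 0.4248.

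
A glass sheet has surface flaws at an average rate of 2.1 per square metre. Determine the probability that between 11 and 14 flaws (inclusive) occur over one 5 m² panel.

Over the interval, μ = 2.1 × 5 = 10.5 (a 5 m² panel = 5 square metres).
P(11 ≤ N ≤ 14) = Σ_{j=11}^{14} e^(−10.5) · 10.5^j/j! ≈ 0.3671.

0.3671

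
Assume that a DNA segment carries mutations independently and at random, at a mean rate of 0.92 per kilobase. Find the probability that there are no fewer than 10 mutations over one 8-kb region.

0.2078

Over the interval, μ = 0.92 × 8 = 7.36 (an 8-kb region = 8 kilobases).
P(N ≥ 10) = 1 − P(N ≤ 9) = 1 − Σ_{j=0}^{9} e^(−μ) μ^j/j! ≈ 0.2078.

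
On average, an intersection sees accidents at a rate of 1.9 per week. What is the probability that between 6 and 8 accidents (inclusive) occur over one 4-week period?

0.4175

Over the interval, μ = 1.9 × 4 = 7.6 (a 4-week period = 4 weeks).
P(6 ≤ N ≤ 8) = Σ_{j=6}^{8} e^(−7.6) · 7.6^j/j! ≈ 0.4175.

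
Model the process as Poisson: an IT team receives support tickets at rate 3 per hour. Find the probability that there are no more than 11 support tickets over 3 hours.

Over the interval, μ = 3 × 3 = 9 (3 hours).
P(N ≤ 11) = Σ_{j=0}^{11} e^(−μ) μ^j/j! ≈ 0.8030.

0.8030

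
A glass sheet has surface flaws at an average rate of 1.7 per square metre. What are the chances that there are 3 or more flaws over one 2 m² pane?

0.6603

Over the interval, μ = 1.7 × 2 = 3.4 (a 2 m² pane = 2 square metres).
P(N ≥ 3) = 1 − P(N ≤ 2) = 1 − Σ_{j=0}^{2} e^(−μ) μ^j/j! ≈ 0.6603.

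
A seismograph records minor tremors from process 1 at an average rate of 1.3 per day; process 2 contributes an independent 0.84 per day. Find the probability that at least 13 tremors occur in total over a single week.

0.7307

Independent Poisson processes superpose: combined rate λ = 1.3 + 0.84 = 2.14 per day.
Over the interval, μ = 2.14 × 7 = 14.98 (a week = 7 days).
P(N ≥ 13) = 1 − P(N ≤ 12) ≈ 0.7307.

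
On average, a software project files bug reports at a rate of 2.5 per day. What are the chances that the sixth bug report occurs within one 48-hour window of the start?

Over the interval, μ = 2.5 × 2 = 5 (a 48-hour window = 2 days).
The sixth arrival falls in the interval iff at least 6 events occur there: P(S_6 ≤ t) = P(N ≥ 6) = 1 − P(N ≤ 5) ≈ 0.3840.

0.3840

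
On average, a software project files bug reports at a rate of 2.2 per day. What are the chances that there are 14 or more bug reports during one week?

0.6740

Over the interval, μ = 2.2 × 7 = 15.4 (a week = 7 days).
P(N ≥ 14) = 1 − P(N ≤ 13) = 1 − Σ_{j=0}^{13} e^(−μ) μ^j/j! ≈ 0.6740.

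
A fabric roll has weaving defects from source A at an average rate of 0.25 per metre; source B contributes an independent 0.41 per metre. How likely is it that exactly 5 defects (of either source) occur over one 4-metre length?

Independent Poisson processes superpose: combined rate λ = 0.25 + 0.41 = 0.66 per metre.
Over the interval, μ = 0.66 × 4 = 2.64 (a 4-metre length = 4 metres).
P(N = 5) = e^(−2.64) · 2.64^5/5! ≈ 0.0763.

0.0763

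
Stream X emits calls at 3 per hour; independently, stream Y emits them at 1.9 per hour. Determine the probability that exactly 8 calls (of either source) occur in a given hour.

Independent Poisson processes superpose: combined rate λ = 3 + 1.9 = 4.9 per hour.
So μ = 4.9.
P(N = 8) = e^(−4.9) · 4.9^8/8! ≈ 0.0614.

0.0614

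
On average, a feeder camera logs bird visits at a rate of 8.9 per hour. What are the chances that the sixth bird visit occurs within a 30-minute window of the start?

Over the interval, μ = 8.9 × 0.5 = 4.45 (a 30-minute window = 0.5 hours).
The sixth arrival falls in the interval iff at least 6 events occur there: P(S_6 ≤ t) = P(N ≥ 6) = 1 − P(N ≤ 5) ≈ 0.2886.

0.2886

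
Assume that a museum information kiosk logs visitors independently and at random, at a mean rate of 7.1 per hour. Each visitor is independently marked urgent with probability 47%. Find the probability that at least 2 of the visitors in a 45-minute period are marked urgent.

Thinning: the visitors that are marked urgent themselves form a Poisson process with rate 0.47 × 7.1 = 3.337 per hour.
Over the interval, μ = 3.337 × 0.75 = 2.50275 (a 45-minute period = 0.75 hours).
P(N ≥ 2) = 1 − P(N ≤ 1) ≈ 0.7133.

0.7133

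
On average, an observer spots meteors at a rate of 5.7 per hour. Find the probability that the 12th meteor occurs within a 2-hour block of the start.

Over the interval, μ = 5.7 × 2 = 11.4 (a 2-hour block = 2 hours).
The 12th arrival falls in the interval iff at least 12 events occur there: P(S_12 ≤ t) = P(N ≥ 12) = 1 − P(N ≤ 11) ≈ 0.4684.

0.4684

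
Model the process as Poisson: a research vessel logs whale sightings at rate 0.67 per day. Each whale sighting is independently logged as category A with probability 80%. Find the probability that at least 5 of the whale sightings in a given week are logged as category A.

0.3228

Thinning: the whale sightings that are logged as category A themselves form a Poisson process with rate 0.8 × 0.67 = 0.536 per day.
Over the interval, μ = 0.536 × 7 = 3.752 (a week = 7 days).
P(N ≥ 5) = 1 − P(N ≤ 4) ≈ 0.3228.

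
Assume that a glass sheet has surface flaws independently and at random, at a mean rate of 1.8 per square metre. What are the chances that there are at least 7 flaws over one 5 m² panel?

0.7932

Over the interval, μ = 1.8 × 5 = 9 (a 5 m² panel = 5 square metres).
P(N ≥ 7) = 1 − P(N ≤ 6) = 1 − Σ_{j=0}^{6} e^(−μ) μ^j/j! ≈ 0.7932.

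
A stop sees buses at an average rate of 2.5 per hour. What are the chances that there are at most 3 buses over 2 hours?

0.2650

Over the interval, μ = 2.5 × 2 = 5 (2 hours).
P(N ≤ 3) = Σ_{j=0}^{3} e^(−μ) μ^j/j! ≈ 0.2650.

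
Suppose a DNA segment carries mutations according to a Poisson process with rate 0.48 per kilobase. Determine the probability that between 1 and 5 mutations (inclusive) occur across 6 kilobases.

Over the interval, μ = 0.48 × 6 = 2.88 (6 kilobases).
P(1 ≤ N ≤ 5) = Σ_{j=1}^{5} e^(−2.88) · 2.88^j/j! ≈ 0.8716.

0.8716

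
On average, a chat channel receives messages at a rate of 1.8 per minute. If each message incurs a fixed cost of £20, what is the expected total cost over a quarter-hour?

£540

E[N] = 1.8 × 15 = 27 (a quarter-hour = 15 minutes); E[cost] = 27 × £20 = £540.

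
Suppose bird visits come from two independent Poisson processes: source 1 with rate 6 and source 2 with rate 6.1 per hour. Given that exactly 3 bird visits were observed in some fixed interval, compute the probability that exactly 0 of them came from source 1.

Given the total, each event is independently from source 1 with probability p = λ_1/(λ_1+λ_2) = 6/12.1 ≈ 0.4959.
So K ~ Binomial(3, 6/12.1): P(K = 0) = C(3,0) · (6/12.1)^0 · (6.1/12.1)^3 ≈ 0.1281.

0.1281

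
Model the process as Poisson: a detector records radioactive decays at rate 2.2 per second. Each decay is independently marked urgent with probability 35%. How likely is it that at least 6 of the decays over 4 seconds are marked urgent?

0.0922

Thinning: the decays that are marked urgent themselves form a Poisson process with rate 0.35 × 2.2 = 0.77 per second.
Over the interval, μ = 0.77 × 4 = 3.08 (4 seconds).
P(N ≥ 6) = 1 − P(N ≤ 5) ≈ 0.0922.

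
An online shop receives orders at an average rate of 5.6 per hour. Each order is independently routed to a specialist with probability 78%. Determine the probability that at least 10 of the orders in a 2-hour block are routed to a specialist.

Thinning: the orders that are routed to a specialist themselves form a Poisson process with rate 0.78 × 5.6 = 4.368 per hour.
Over the interval, μ = 4.368 × 2 = 8.736 (a 2-hour block = 2 hours).
P(N ≥ 10) = 1 − P(N ≤ 9) ≈ 0.3779.

0.3779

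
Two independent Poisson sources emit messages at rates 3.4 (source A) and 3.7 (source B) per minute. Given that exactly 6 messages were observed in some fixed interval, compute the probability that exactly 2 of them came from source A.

0.2537

Given the total, each event is independently from source A with probability p = λ_A/(λ_A+λ_B) = 3.4/7.1 ≈ 0.4789.
So K ~ Binomial(6, 3.4/7.1): P(K = 2) = C(6,2) · (3.4/7.1)^2 · (3.7/7.1)^4 ≈ 0.2537.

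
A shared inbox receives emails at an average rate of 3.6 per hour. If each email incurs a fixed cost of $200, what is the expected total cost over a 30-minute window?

E[N] = 3.6 × 0.5 = 1.8 (a 30-minute window = 0.5 hours); E[cost] = 1.8 × $200 = $360.

$360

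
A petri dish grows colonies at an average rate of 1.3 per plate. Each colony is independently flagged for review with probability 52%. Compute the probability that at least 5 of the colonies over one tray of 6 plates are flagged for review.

0.3821

Thinning: the colonies that are flagged for review themselves form a Poisson process with rate 0.52 × 1.3 = 0.676 per plate.
Over the interval, μ = 0.676 × 6 = 4.056 (a tray of 6 plates = 6 plates).
P(N ≥ 5) = 1 − P(N ≤ 4) ≈ 0.3821.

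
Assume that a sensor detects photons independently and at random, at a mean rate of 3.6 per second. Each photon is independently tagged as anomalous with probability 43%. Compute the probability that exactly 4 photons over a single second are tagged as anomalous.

0.0509

Thinning: the photons that are tagged as anomalous themselves form a Poisson process with rate 0.43 × 3.6 = 1.548 per second.
So μ = 1.548.
P(N = 4) = e^(−1.548) · 1.548^4/4! ≈ 0.0509.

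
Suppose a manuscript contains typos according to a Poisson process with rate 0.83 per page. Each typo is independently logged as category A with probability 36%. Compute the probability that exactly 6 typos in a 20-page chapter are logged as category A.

0.1606

Thinning: the typos that are logged as category A themselves form a Poisson process with rate 0.36 × 0.83 = 0.2988 per page.
Over the interval, μ = 0.2988 × 20 = 5.976 (a 20-page chapter = 20 pages).
P(N = 6) = e^(−5.976) · 5.976^6/6! ≈ 0.1606.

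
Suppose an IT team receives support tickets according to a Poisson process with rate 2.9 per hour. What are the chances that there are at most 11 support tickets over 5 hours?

Over the interval, μ = 2.9 × 5 = 14.5 (5 hours).
P(N ≤ 11) = Σ_{j=0}^{11} e^(−μ) μ^j/j! ≈ 0.2201.

0.2201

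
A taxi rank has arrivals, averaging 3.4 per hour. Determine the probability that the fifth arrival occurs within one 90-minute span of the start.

Over the interval, μ = 3.4 × 1.5 = 5.1 (a 90-minute span = 1.5 hours).
The fifth arrival falls in the interval iff at least 5 events occur there: P(S_5 ≤ t) = P(N ≥ 5) = 1 − P(N ≤ 4) ≈ 0.5769.

0.5769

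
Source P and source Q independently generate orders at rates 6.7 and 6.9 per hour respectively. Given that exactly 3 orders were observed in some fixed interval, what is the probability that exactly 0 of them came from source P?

Given the total, each event is independently from source P with probability p = λ_P/(λ_P+λ_Q) = 6.7/13.6 ≈ 0.4926.
So K ~ Binomial(3, 6.7/13.6): P(K = 0) = C(3,0) · (6.7/13.6)^0 · (6.9/13.6)^3 ≈ 0.1306.

0.1306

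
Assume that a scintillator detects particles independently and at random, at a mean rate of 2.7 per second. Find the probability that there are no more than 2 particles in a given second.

With mean μ = 2.7 per second,
P(N ≤ 2) = Σ_{j=0}^{2} e^(−μ) μ^j/j! ≈ 0.4936.

0.4936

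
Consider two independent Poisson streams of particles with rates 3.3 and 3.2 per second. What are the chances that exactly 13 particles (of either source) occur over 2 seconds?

0.1099

Independent Poisson processes superpose: combined rate λ = 3.3 + 3.2 = 6.5 per second.
Over the interval, μ = 6.5 × 2 = 13 (2 seconds).
P(N = 13) = e^(−13) · 13^13/13! ≈ 0.1099.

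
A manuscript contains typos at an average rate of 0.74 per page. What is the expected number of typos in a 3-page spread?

E[N] = λt = 0.74 × 3 = 2.22 (a 3-page spread = 3 pages).

2.22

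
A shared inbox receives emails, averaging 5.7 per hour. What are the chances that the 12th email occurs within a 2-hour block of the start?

Over the interval, μ = 5.7 × 2 = 11.4 (a 2-hour block = 2 hours).
The 12th arrival falls in the interval iff at least 12 events occur there: P(S_12 ≤ t) = P(N ≥ 12) = 1 − P(N ≤ 11) ≈ 0.4684.

0.4684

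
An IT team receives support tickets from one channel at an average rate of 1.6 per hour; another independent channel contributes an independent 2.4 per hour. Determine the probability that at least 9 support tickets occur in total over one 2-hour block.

Independent Poisson processes superpose: combined rate λ = 1.6 + 2.4 = 4 per hour.
Over the interval, μ = 4 × 2 = 8 (a 2-hour block = 2 hours).
P(N ≥ 9) = 1 − P(N ≤ 8) ≈ 0.4075.

0.4075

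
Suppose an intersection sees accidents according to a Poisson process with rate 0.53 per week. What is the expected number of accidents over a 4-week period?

2.12

E[N] = λt = 0.53 × 4 = 2.12 (a 4-week period = 4 weeks).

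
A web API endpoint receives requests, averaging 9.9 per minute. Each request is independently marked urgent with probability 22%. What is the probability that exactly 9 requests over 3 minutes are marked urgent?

0.0869

Thinning: the requests that are marked urgent themselves form a Poisson process with rate 0.22 × 9.9 = 2.178 per minute.
Over the interval, μ = 2.178 × 3 = 6.534 (3 minutes).
P(N = 9) = e^(−6.534) · 6.534^9/9! ≈ 0.0869.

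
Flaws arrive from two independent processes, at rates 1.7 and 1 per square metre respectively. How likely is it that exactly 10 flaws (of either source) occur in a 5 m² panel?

0.0760

Independent Poisson processes superpose: combined rate λ = 1.7 + 1 = 2.7 per square metre.
Over the interval, μ = 2.7 × 5 = 13.5 (a 5 m² panel = 5 square metres).
P(N = 10) = e^(−13.5) · 13.5^10/10! ≈ 0.0760.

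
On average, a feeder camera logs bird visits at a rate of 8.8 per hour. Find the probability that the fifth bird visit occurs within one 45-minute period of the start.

0.7873

Over the interval, μ = 8.8 × 0.75 = 6.6 (a 45-minute period = 0.75 hours).
The fifth arrival falls in the interval iff at least 5 events occur there: P(S_5 ≤ t) = P(N ≥ 5) = 1 − P(N ≤ 4) ≈ 0.7873.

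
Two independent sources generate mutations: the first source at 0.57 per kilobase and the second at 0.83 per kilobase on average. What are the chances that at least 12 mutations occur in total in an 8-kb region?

Independent Poisson processes superpose: combined rate λ = 0.57 + 0.83 = 1.4 per kilobase.
Over the interval, μ = 1.4 × 8 = 11.2 (an 8-kb region = 8 kilobases).
P(N ≥ 12) = 1 − P(N ≤ 11) ≈ 0.4446.

0.4446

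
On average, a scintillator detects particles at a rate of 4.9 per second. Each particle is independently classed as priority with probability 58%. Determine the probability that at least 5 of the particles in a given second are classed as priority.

Thinning: the particles that are classed as priority themselves form a Poisson process with rate 0.58 × 4.9 = 2.842 per second.
So μ = 2.842.
P(N ≥ 5) = 1 − P(N ≤ 4) ≈ 0.1589.

0.1589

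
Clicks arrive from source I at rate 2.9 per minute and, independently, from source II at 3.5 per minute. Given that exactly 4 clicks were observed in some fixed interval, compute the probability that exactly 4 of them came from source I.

0.0422

Given the total, each event is independently from source I with probability p = λ_I/(λ_I+λ_II) = 2.9/6.4 ≈ 0.4531.
So K ~ Binomial(4, 2.9/6.4): P(K = 4) = C(4,4) · (2.9/6.4)^4 · (3.5/6.4)^0 ≈ 0.0422.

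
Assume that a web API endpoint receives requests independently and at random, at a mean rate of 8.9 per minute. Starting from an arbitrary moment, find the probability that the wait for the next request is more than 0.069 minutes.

The wait for the next event is exponential with rate λ = 8.9 per minute.
P(T > 0.069) = e^(−λt) = e^(−8.9 × 0.069) = e^(−0.6141) ≈ 0.5411.

0.5411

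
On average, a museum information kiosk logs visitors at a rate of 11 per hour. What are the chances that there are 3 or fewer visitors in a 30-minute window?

Over the interval, μ = 11 × 0.5 = 5.5 (a 30-minute window = 0.5 hours).
P(N ≤ 3) = Σ_{j=0}^{3} e^(−μ) μ^j/j! ≈ 0.2017.

0.2017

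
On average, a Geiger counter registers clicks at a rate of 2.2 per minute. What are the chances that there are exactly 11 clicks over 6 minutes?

Over the interval, μ = 2.2 × 6 = 13.2 (6 minutes).
P(N = 11) = e^(−μ) μ^11/11! = e^(−13.2) · 13.2^11/39916800 ≈ 0.0983.

0.0983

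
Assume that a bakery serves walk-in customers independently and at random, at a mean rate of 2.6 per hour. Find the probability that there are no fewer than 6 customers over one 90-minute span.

Over the interval, μ = 2.6 × 1.5 = 3.9 (a 90-minute span = 1.5 hours).
P(N ≥ 6) = 1 − P(N ≤ 5) = 1 − Σ_{j=0}^{5} e^(−μ) μ^j/j! ≈ 0.1994.

0.1994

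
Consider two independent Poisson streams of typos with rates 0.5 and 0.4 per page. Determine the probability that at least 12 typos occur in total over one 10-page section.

Independent Poisson processes superpose: combined rate λ = 0.5 + 0.4 = 0.9 per page.
Over the interval, μ = 0.9 × 10 = 9 (a 10-page section = 10 pages).
P(N ≥ 12) = 1 − P(N ≤ 11) ≈ 0.1970.

0.1970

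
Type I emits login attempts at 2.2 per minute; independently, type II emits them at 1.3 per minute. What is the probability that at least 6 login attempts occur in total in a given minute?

Independent Poisson processes superpose: combined rate λ = 2.2 + 1.3 = 3.5 per minute.
So μ = 3.5.
P(N ≥ 6) = 1 − P(N ≤ 5) ≈ 0.1424.

0.1424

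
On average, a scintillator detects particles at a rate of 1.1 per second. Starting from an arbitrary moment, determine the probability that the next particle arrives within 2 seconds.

Inter-arrival times are exponential with rate λ = 1.1 per second.
P(T ≤ 2) = 1 − e^(−λt) = 1 − e^(−1.1 × 2) = 1 − e^(−2.2) ≈ 0.8892.

0.8892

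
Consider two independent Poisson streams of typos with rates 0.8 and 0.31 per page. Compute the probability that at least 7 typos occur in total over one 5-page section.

Independent Poisson processes superpose: combined rate λ = 0.8 + 0.31 = 1.11 per page.
Over the interval, μ = 1.11 × 5 = 5.55 (a 5-page section = 5 pages).
P(N ≥ 7) = 1 − P(N ≤ 6) ≈ 0.3218.

0.3218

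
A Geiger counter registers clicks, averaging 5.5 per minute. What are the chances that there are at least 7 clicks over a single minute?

0.3140

With mean μ = 5.5 per minute,
P(N ≥ 7) = 1 − P(N ≤ 6) = 1 − Σ_{j=0}^{6} e^(−μ) μ^j/j! ≈ 0.3140.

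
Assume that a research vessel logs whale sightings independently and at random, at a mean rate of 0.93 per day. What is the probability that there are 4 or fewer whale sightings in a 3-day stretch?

Over the interval, μ = 0.93 × 3 = 2.79 (a 3-day stretch = 3 days).
P(N ≤ 4) = Σ_{j=0}^{4} e^(−μ) μ^j/j! ≈ 0.8492.

0.8492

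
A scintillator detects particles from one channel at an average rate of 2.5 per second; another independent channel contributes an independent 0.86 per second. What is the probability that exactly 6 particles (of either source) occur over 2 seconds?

Independent Poisson processes superpose: combined rate λ = 2.5 + 0.86 = 3.36 per second.
Over the interval, μ = 3.36 × 2 = 6.72 (2 seconds).
P(N = 6) = e^(−6.72) · 6.72^6/6! ≈ 0.1543.

0.1543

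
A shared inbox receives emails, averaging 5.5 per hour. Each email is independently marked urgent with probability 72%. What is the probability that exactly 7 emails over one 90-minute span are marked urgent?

Thinning: the emails that are marked urgent themselves form a Poisson process with rate 0.72 × 5.5 = 3.96 per hour.
Over the interval, μ = 3.96 × 1.5 = 5.94 (a 90-minute span = 1.5 hours).
P(N = 7) = e^(−5.94) · 5.94^7/7! ≈ 0.1363.

0.1363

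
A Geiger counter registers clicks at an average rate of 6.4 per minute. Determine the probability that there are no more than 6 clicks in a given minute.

With mean μ = 6.4 per minute,
P(N ≤ 6) = Σ_{j=0}^{6} e^(−μ) μ^j/j! ≈ 0.5423.

0.5423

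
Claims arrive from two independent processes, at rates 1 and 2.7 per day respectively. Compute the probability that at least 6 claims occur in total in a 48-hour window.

0.7474

Independent Poisson processes superpose: combined rate λ = 1 + 2.7 = 3.7 per day.
Over the interval, μ = 3.7 × 2 = 7.4 (a 48-hour window = 2 days).
P(N ≥ 6) = 1 − P(N ≤ 5) ≈ 0.7474.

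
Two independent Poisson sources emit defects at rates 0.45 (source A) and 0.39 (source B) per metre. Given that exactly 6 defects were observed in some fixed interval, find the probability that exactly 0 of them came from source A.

0.0100

Given the total, each event is independently from source A with probability p = λ_A/(λ_A+λ_B) = 0.45/0.84 ≈ 0.5357.
So K ~ Binomial(6, 0.45/0.84): P(K = 0) = C(6,0) · (0.45/0.84)^0 · (0.39/0.84)^6 ≈ 0.0100.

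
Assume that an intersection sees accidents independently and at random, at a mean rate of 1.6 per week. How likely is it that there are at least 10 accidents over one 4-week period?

0.1142

Over the interval, μ = 1.6 × 4 = 6.4 (a 4-week period = 4 weeks).
P(N ≥ 10) = 1 − P(N ≤ 9) = 1 − Σ_{j=0}^{9} e^(−μ) μ^j/j! ≈ 0.1142.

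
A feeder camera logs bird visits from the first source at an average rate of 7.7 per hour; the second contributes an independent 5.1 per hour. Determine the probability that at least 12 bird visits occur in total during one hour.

Independent Poisson processes superpose: combined rate λ = 7.7 + 5.1 = 12.8 per hour.
So μ = 12.8.
P(N ≥ 12) = 1 − P(N ≤ 11) ≈ 0.6262.

0.6262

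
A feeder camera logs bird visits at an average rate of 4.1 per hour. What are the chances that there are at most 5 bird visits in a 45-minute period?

0.9083

Over the interval, μ = 4.1 × 0.75 = 3.075 (a 45-minute period = 0.75 hours).
P(N ≤ 5) = Σ_{j=0}^{5} e^(−μ) μ^j/j! ≈ 0.9083.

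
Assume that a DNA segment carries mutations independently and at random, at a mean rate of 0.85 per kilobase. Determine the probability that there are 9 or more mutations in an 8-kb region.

0.2452

Over the interval, μ = 0.85 × 8 = 6.8 (an 8-kb region = 8 kilobases).
P(N ≥ 9) = 1 − P(N ≤ 8) = 1 − Σ_{j=0}^{8} e^(−μ) μ^j/j! ≈ 0.2452.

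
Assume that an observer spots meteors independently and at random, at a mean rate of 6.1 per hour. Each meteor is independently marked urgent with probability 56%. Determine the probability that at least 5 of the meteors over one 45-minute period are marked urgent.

Thinning: the meteors that are marked urgent themselves form a Poisson process with rate 0.56 × 6.1 = 3.416 per hour.
Over the interval, μ = 3.416 × 0.75 = 2.562 (a 45-minute period = 0.75 hours).
P(N ≥ 5) = 1 − P(N ≤ 4) ≈ 0.1173.

0.1173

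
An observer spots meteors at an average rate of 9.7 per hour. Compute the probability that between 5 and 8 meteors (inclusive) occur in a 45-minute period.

Over the interval, μ = 9.7 × 0.75 = 7.275 (a 45-minute period = 0.75 hours).
P(5 ≤ N ≤ 8) = Σ_{j=5}^{8} e^(−7.275) · 7.275^j/j! ≈ 0.5432.

0.5432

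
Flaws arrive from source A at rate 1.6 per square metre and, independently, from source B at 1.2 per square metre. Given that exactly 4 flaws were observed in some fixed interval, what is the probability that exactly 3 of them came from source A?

Given the total, each event is independently from source A with probability p = λ_A/(λ_A+λ_B) = 1.6/2.8 ≈ 0.5714.
So K ~ Binomial(4, 1.6/2.8): P(K = 3) = C(4,3) · (1.6/2.8)^3 · (1.2/2.8)^1 ≈ 0.3199.

0.3199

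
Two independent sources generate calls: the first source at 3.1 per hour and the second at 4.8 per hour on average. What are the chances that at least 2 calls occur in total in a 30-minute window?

Independent Poisson processes superpose: combined rate λ = 3.1 + 4.8 = 7.9 per hour.
Over the interval, μ = 7.9 × 0.5 = 3.95 (a 30-minute window = 0.5 hours).
P(N ≥ 2) = 1 − P(N ≤ 1) ≈ 0.9047.

0.9047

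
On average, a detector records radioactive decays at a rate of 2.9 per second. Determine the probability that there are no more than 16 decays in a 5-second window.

0.7112

Over the interval, μ = 2.9 × 5 = 14.5 (a 5-second window = 5 seconds).
P(N ≤ 16) = Σ_{j=0}^{16} e^(−μ) μ^j/j! ≈ 0.7112.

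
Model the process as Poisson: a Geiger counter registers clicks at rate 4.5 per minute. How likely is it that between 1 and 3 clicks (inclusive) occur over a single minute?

0.3312

With mean μ = 4.5 per minute,
P(1 ≤ N ≤ 3) = Σ_{j=1}^{3} e^(−4.5) · 4.5^j/j! ≈ 0.3312.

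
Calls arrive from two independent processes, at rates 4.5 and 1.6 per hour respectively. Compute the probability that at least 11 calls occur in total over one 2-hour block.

Independent Poisson processes superpose: combined rate λ = 4.5 + 1.6 = 6.1 per hour.
Over the interval, μ = 6.1 × 2 = 12.2 (a 2-hour block = 2 hours).
P(N ≥ 11) = 1 − P(N ≤ 10) ≈ 0.6734.

0.6734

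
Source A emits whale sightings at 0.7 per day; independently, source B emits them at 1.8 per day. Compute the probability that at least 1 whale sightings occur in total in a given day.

0.9179

Independent Poisson processes superpose: combined rate λ = 0.7 + 1.8 = 2.5 per day.
So μ = 2.5.
P(N ≥ 1) = 1 − P(N ≤ 0) ≈ 0.9179.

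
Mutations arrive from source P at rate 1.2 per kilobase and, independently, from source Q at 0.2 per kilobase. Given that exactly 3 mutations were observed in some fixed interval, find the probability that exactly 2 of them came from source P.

Given the total, each event is independently from source P with probability p = λ_P/(λ_P+λ_Q) = 1.2/1.4 ≈ 0.8571.
So K ~ Binomial(3, 1.2/1.4): P(K = 2) = C(3,2) · (1.2/1.4)^2 · (0.2/1.4)^1 ≈ 0.3149.

0.3149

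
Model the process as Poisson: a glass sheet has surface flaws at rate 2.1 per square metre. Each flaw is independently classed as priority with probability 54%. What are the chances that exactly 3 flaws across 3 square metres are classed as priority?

Thinning: the flaws that are classed as priority themselves form a Poisson process with rate 0.54 × 2.1 = 1.134 per square metre.
Over the interval, μ = 1.134 × 3 = 3.402 (3 square metres).
P(N = 3) = e^(−3.402) · 3.402^3/3! ≈ 0.2186.

0.2186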